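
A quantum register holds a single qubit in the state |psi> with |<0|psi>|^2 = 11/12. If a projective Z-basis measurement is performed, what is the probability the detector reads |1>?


|alpha|^2 = 11/12 = 0.9167
|beta|^2 = 1 - 11/12 = 1/12 = 0.0833
P(|1>) = |beta|^2 = 0.0833

0.0833


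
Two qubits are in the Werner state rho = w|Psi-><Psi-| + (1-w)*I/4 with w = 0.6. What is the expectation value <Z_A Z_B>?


|Psi-> = (|01> - |10>)/sqrt(2)
For the pure Bell state, <Z_A Z_B> = -1 (Bell-state Pauli correlator).
The maximally-mixed part I/4 has tr(I/4 * P tensor P) = 0 for any traceless Pauli P.
So <Z_A Z_B>_rho = w * (-1) + (1 - w) * 0
= 0.6 * (-1)
= -0.6000

-0.6000


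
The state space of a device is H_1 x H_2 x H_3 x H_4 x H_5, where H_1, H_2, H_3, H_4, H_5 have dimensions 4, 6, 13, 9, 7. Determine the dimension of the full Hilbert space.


dim(H_1 x H_2 x H_3 x H_4 x H_5) = 4 * 6 * 13 * 9 * 7
= 24 * 13 * 9 * 7
= 312 * 9 * 7
= 2808 * 7
= 19656

19656


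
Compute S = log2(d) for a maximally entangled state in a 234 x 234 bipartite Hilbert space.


For a maximally entangled state in d x d:
S = log2(d) = log2(234)
= 7.8704

7.8704


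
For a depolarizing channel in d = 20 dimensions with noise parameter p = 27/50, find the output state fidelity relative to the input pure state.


F = (1-p) + p/d
= (1 - 0.5400) + 0.5400/20
= 0.4600 + 0.0270
= 0.4870

0.4870


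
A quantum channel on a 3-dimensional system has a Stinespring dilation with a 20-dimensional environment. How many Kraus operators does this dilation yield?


Tracing out the environment in an orthonormal basis {|i>_E} gives Kraus operators K_i = <i|_E U |0>_E.
Number of Kraus operators = dim(H_env) = d_env
= 20

20


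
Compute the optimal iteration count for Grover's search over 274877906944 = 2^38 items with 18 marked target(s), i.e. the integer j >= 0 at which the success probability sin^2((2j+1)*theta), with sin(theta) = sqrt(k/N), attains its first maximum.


After j Grover iterations the success probability is P(j) = sin^2((2j+1)*theta), where sin(theta) = sqrt(k/N).
N = 2^38 = 274877906944, k = 18
sin(theta) = sqrt(k/N) = 8.092194914e-06
theta = arcsin(sqrt(k/N)) = 8.092194914e-06 rad
P(j) reaches its first maximum when (2j+1)*theta is as close as possible to pi/2, i.e. j = round(pi/(4*theta) - 1/2).
pi/(4*theta) - 1/2 = 97055.7587
(For comparison, the common estimate pi/4 * sqrt(N/k) = 97056.2587; the exact maximiser is used here.)
Optimal iterations = 97056

97056


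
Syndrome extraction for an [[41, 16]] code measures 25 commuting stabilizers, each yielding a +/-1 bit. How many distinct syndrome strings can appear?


Each stabilizer generator gives a binary (+1 or -1) measurement outcome.
With 25 independent generators:
Total syndromes = 2^25
= 33554432

33554432


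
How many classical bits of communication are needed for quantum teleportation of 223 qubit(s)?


Quantum teleportation requires 2 classical bits per qubit teleported.
223 qubit(s) -> 2 * 223 = 446 classical bits

446


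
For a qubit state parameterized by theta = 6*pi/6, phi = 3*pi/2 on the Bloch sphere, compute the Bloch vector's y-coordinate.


theta = 3.1416, phi = 4.7124
r_y = sin(theta)*sin(phi) = 0.0000 * -1.0000
r_y = 0.0000

0.0000


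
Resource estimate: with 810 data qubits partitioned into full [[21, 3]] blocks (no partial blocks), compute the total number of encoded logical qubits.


Each code block uses 21 physical qubits for 3 logical qubit(s).
Number of complete blocks = floor(810 / 21) = 38
Logical qubits = 38 * 3
= 114

114


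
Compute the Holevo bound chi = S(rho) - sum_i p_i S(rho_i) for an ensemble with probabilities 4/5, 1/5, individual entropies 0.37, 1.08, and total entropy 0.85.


chi = S(rho) - sum_i p_i * S(rho_i)
Weighted entropy = 4/5 * 0.37 + 1/5 * 1.08
= 0.5120
chi = 0.85 - 0.5120
= 0.3380

0.3380


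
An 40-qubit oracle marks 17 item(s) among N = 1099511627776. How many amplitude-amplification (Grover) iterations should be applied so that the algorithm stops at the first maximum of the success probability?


After j Grover iterations the success probability is P(j) = sin^2((2j+1)*theta), where sin(theta) = sqrt(k/N).
N = 2^40 = 1099511627776, k = 17
sin(theta) = sqrt(k/N) = 3.932099939e-06
theta = arcsin(sqrt(k/N)) = 3.932099939e-06 rad
P(j) reaches its first maximum when (2j+1)*theta is as close as possible to pi/2, i.e. j = round(pi/(4*theta) - 1/2).
pi/(4*theta) - 1/2 = 199739.6326
(For comparison, the common estimate pi/4 * sqrt(N/k) = 199740.1326; the exact maximiser is used here.)
Optimal iterations = 199740

199740


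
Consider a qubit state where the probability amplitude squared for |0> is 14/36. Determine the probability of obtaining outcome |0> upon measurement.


|alpha|^2 = 14/36 = 0.3889
|beta|^2 = 1 - 14/36 = 22/36 = 0.6111
P(|0>) = |alpha|^2 = 0.3889

0.3889


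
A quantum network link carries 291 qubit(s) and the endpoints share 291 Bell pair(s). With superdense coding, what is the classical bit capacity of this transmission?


Superdense coding allows 2 classical bits per shared entangled pair.
291 pair(s) -> 2 * 291 = 582 classical bits

582


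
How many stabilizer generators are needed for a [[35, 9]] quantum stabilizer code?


For an [[n,k]] stabilizer code:
Number of stabilizer generators = n - k
= 35 - 9
= 26

26


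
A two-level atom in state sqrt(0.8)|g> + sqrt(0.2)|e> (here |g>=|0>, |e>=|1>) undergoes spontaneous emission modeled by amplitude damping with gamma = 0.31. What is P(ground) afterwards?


For amplitude damping with parameter gamma on state sqrt(a)|0> + sqrt(b)|1>:
alpha^2 = 0.8, beta^2 = 0.2
P(|0>) = alpha^2 + gamma * beta^2
= 0.8 + 0.31 * 0.2
= 0.8 + 0.0620
= 0.8620

0.8620


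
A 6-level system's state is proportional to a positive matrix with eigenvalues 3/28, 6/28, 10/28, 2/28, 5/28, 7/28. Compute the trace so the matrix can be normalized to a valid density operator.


tr(M) = sum of eigenvalues
= 3/28 + 6/28 + 10/28 + 2/28 + 5/28 + 7/28
= 33/28
= 1.1786

1.1786


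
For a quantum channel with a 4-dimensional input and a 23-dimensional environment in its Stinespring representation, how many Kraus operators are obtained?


Tracing out the environment in an orthonormal basis {|i>_E} gives Kraus operators K_i = <i|_E U |0>_E.
Number of Kraus operators = dim(H_env) = d_env
= 23

23


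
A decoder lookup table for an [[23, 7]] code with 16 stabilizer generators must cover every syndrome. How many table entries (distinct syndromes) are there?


Each stabilizer generator gives a binary (+1 or -1) measurement outcome.
With 16 independent generators:
Total syndromes = 2^16
= 65536

65536


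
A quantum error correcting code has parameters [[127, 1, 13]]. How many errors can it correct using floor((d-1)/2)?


Code parameters: [[127, 1, 13]], distance d = 13.
Number of correctable errors = floor((d-1)/2)
= floor((13 - 1)/2)
= floor(12/2)
= 6

6


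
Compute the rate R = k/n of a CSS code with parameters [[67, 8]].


Code rate R = k/n
= 8/67
= 0.1194

0.1194


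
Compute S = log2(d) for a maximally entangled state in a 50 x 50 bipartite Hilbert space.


For a maximally entangled state in d x d:
S = log2(d) = log2(50)
= 5.6439

5.6439


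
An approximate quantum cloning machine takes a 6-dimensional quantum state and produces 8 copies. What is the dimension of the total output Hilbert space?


Output space = H^(tensor 8) where dim(H) = 6
dim = 6^8
= 36 (after 2 factors)
= 216 (after 3 factors)
= 1296 (after 4 factors)
= 7776 (after 5 factors)
= 46656 (after 6 factors)
= 279936 (after 7 factors)
= 1679616 (after 8 factors)
= 1679616

1679616


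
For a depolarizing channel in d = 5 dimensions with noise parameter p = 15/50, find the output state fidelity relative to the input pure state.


F = (1-p) + p/d
= (1 - 0.3000) + 0.3000/5
= 0.7000 + 0.0600
= 0.7600

0.7600


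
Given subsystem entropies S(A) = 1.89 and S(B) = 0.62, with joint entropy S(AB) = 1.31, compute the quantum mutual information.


I(A:B) = S(A) + S(B) - S(AB)
= 1.89 + 0.62 - 1.31
= 1.2000

1.2000


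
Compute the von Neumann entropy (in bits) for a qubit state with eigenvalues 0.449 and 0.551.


S = -p*log2(p) - (1-p)*log2(1-p)
p = 0.4490, 1-p = 0.5510
= -0.4490 * log2(0.4490) - 0.5510 * log2(0.5510)
= -(-0.5187) - (-0.4738)
= 0.9925

0.9925


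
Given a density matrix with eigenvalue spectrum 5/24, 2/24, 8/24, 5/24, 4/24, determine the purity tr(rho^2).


tr(rho^2) = sum of eigenvalues squared
= (5/24)^2 + (2/24)^2 + (8/24)^2 + (5/24)^2 + (4/24)^2
= (25 + 4 + 64 + 25 + 16) / 576
= 134/576
= 0.2326

0.2326


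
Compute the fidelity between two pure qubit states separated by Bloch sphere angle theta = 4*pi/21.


For states separated by angle theta on Bloch sphere:
F = cos^2(theta/2)
theta = 4*pi/21 = 0.5984
theta/2 = 0.2992
cos(theta/2) = 0.9556
F = 0.9131

0.9131


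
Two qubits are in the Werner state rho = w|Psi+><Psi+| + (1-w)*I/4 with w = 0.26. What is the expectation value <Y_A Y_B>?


|Psi+> = (|01> + |10>)/sqrt(2)
For the pure Bell state, <Y_A Y_B> = +1 (Bell-state Pauli correlator).
The maximally-mixed part I/4 has tr(I/4 * P tensor P) = 0 for any traceless Pauli P.
So <Y_A Y_B>_rho = w * (+1) + (1 - w) * 0
= 0.26 * (+1)
= 0.2600

0.2600


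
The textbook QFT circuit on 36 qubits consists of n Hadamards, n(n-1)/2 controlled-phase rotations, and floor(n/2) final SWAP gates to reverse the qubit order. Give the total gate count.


Hadamard gates: 36
Controlled rotations: n*(n-1)/2 = 36*35/2 = 630
SWAP gates: floor(n/2) = floor(36/2) = 18
Total = 36 + 630 + 18
= 684

684


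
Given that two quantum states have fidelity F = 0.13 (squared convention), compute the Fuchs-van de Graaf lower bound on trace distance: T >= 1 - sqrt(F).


Fuchs-van de Graaf (squared-fidelity convention): 1 - sqrt(F) <= T <= sqrt(1 - F).
Lower bound: T >= 1 - sqrt(F)
sqrt(F) = sqrt(0.13) = 0.3606
T >= 1 - 0.3606
T >= 0.6394

0.6394


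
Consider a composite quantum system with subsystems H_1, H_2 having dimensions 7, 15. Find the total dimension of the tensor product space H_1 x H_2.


dim(H_1 x H_2) = 7 * 15
= 105

105


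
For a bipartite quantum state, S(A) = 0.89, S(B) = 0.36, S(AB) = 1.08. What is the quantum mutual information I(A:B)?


I(A:B) = S(A) + S(B) - S(AB)
= 0.89 + 0.36 - 1.08
= 0.1700

0.1700


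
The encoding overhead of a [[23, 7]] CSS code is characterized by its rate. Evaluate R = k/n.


Code rate R = k/n
= 7/23
= 0.3043

0.3043


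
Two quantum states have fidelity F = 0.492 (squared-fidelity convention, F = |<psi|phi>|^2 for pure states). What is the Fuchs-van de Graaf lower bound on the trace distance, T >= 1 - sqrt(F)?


Fuchs-van de Graaf (squared-fidelity convention): 1 - sqrt(F) <= T <= sqrt(1 - F).
Lower bound: T >= 1 - sqrt(F)
sqrt(F) = sqrt(0.492) = 0.7014
T >= 1 - 0.7014
T >= 0.2986

0.2986


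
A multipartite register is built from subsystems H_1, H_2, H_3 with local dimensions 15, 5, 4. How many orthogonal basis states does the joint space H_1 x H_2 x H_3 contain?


dim(H_1 x H_2 x H_3) = 15 * 5 * 4
= 75 * 4
= 300

300


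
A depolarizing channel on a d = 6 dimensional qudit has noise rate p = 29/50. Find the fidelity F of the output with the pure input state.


F = (1-p) + p/d
= (1 - 0.5800) + 0.5800/6
= 0.4200 + 0.0967
= 0.5167

0.5167


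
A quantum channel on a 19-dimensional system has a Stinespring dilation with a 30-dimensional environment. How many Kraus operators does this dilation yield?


Tracing out the environment in an orthonormal basis {|i>_E} gives Kraus operators K_i = <i|_E U |0>_E.
Number of Kraus operators = dim(H_env) = d_env
= 30

30


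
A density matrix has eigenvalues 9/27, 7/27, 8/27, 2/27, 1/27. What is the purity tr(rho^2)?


tr(rho^2) = sum of eigenvalues squared
= (9/27)^2 + (7/27)^2 + (8/27)^2 + (2/27)^2 + (1/27)^2
= (81 + 49 + 64 + 4 + 1) / 729
= 199/729
= 0.2730

0.2730


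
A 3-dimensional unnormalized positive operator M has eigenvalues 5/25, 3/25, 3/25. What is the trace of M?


tr(M) = sum of eigenvalues
= 5/25 + 3/25 + 3/25
= 11/25
= 0.4400

0.4400


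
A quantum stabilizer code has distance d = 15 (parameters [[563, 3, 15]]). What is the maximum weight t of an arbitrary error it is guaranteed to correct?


Code parameters: [[563, 3, 15]], distance d = 15.
Number of correctable errors = floor((d-1)/2)
= floor((15 - 1)/2)
= floor(14/2)
= 7

7


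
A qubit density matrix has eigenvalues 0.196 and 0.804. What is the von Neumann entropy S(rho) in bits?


S = -p*log2(p) - (1-p)*log2(1-p)
p = 0.1960, 1-p = 0.8040
= -0.1960 * log2(0.1960) - 0.8040 * log2(0.8040)
= -(-0.4608) - (-0.2530)
= 0.7139

0.7139


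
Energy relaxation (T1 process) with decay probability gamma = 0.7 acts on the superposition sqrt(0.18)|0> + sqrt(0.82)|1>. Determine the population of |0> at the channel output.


For amplitude damping with parameter gamma on state sqrt(a)|0> + sqrt(b)|1>:
alpha^2 = 0.18, beta^2 = 0.82
P(|0>) = alpha^2 + gamma * beta^2
= 0.18 + 0.7 * 0.82
= 0.18 + 0.5740
= 0.7540

0.7540


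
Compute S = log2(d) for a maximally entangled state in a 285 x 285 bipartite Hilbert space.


For a maximally entangled state in d x d:
S = log2(d) = log2(285)
= 8.1548

8.1548


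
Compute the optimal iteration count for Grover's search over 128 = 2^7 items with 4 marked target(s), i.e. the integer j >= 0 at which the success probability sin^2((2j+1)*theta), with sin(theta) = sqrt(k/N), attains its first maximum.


After j Grover iterations the success probability is P(j) = sin^2((2j+1)*theta), where sin(theta) = sqrt(k/N).
N = 2^7 = 128, k = 4
sin(theta) = sqrt(k/N) = 0.1767766953
theta = arcsin(sqrt(k/N)) = 0.1777106008 rad
P(j) reaches its first maximum when (2j+1)*theta is as close as possible to pi/2, i.e. j = round(pi/(4*theta) - 1/2).
pi/(4*theta) - 1/2 = 3.9195
(For comparison, the common estimate pi/4 * sqrt(N/k) = 4.4429; the exact maximiser is used here.)
Optimal iterations = 4

4


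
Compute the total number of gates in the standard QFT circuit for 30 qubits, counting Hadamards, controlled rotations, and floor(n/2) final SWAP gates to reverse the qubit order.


Hadamard gates: 30
Controlled rotations: n*(n-1)/2 = 30*29/2 = 435
SWAP gates: floor(n/2) = floor(30/2) = 15
Total = 30 + 435 + 15
= 480

480


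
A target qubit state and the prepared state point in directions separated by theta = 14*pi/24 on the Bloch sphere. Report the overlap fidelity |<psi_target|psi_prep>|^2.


For states separated by angle theta on Bloch sphere:
F = cos^2(theta/2)
theta = 14*pi/24 = 1.8326
theta/2 = 0.9163
cos(theta/2) = 0.6088
F = 0.3706

0.3706


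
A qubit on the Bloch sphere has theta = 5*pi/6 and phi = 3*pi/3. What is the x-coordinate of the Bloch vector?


theta = 2.6180, phi = 3.1416
r_x = sin(theta)*cos(phi) = 0.5000 * -1.0000
r_x = -0.5000

-0.5000


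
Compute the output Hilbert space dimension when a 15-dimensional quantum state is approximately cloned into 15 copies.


Output space = H^(tensor 15) where dim(H) = 15
dim = 15^15
= 225 (after 2 factors)
= 3375 (after 3 factors)
= 50625 (after 4 factors)
= 759375 (after 5 factors)
= 11390625 (after 6 factors)
= 170859375 (after 7 factors)
= 2562890625 (after 8 factors)
= 38443359375 (after 9 factors)
= 576650390625 (after 10 factors)
= 8649755859375 (after 11 factors)
= 129746337890625 (after 12 factors)
= 1946195068359375 (after 13 factors)
= 29192926025390625 (after 14 factors)
= 437893890380859375 (after 15 factors)
= 437893890380859375

437893890380859375


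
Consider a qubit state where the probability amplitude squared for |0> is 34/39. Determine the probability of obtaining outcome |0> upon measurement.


|alpha|^2 = 34/39 = 0.8718
|beta|^2 = 1 - 34/39 = 5/39 = 0.1282
P(|0>) = |alpha|^2 = 0.8718

0.8718


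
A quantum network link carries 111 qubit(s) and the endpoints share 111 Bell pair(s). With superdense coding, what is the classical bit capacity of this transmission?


Superdense coding allows 2 classical bits per shared entangled pair.
111 pair(s) -> 2 * 111 = 222 classical bits

222


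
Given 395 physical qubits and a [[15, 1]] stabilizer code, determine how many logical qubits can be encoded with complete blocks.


Each code block uses 15 physical qubits for 1 logical qubit(s).
Number of complete blocks = floor(395 / 15) = 26
Logical qubits = 26 * 1
= 26

26


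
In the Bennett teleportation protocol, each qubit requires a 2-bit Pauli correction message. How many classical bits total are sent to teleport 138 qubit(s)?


Quantum teleportation requires 2 classical bits per qubit teleported.
138 qubit(s) -> 2 * 138 = 276 classical bits

276


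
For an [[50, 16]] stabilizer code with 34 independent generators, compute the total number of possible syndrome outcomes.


Each stabilizer generator gives a binary (+1 or -1) measurement outcome.
With 34 independent generators:
Total syndromes = 2^34
= 17179869184

17179869184


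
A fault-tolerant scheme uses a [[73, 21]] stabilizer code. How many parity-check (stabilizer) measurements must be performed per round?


For an [[n,k]] stabilizer code:
Number of stabilizer generators = n - k
= 73 - 21
= 52

52


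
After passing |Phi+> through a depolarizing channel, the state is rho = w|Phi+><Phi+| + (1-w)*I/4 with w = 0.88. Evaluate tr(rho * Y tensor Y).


|Phi+> = (|00> + |11>)/sqrt(2)
For the pure Bell state, <Y_A Y_B> = -1 (Bell-state Pauli correlator).
The maximally-mixed part I/4 has tr(I/4 * P tensor P) = 0 for any traceless Pauli P.
So <Y_A Y_B>_rho = w * (-1) + (1 - w) * 0
= 0.88 * (-1)
= -0.8800

-0.8800


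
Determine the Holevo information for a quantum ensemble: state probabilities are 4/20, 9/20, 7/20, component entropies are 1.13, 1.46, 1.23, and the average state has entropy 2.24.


chi = S(rho) - sum_i p_i * S(rho_i)
Weighted entropy = 4/20 * 1.13 + 9/20 * 1.46 + 7/20 * 1.23
= 1.3135
chi = 2.24 - 1.3135
= 0.9265

0.9265


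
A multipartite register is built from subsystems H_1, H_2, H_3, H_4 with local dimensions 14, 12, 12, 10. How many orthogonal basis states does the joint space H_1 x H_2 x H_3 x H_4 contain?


dim(H_1 x H_2 x H_3 x H_4) = 14 * 12 * 12 * 10
= 168 * 12 * 10
= 2016 * 10
= 20160

20160


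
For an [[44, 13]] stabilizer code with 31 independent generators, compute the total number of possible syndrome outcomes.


Each stabilizer generator gives a binary (+1 or -1) measurement outcome.
With 31 independent generators:
Total syndromes = 2^31
= 2147483648

2147483648


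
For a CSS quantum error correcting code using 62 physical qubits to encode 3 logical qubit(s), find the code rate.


Code rate R = k/n
= 3/62
= 0.0484

0.0484


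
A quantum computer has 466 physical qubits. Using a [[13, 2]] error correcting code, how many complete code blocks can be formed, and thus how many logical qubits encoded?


Each code block uses 13 physical qubits for 2 logical qubit(s).
Number of complete blocks = floor(466 / 13) = 35
Logical qubits = 35 * 2
= 70

70


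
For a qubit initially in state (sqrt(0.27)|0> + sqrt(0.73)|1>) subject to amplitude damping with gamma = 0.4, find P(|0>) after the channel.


For amplitude damping with parameter gamma on state sqrt(a)|0> + sqrt(b)|1>:
alpha^2 = 0.27, beta^2 = 0.73
P(|0>) = alpha^2 + gamma * beta^2
= 0.27 + 0.4 * 0.73
= 0.27 + 0.2920
= 0.5620

0.5620


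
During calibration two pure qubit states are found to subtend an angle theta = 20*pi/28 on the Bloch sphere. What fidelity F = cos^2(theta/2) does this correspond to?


For states separated by angle theta on Bloch sphere:
F = cos^2(theta/2)
theta = 20*pi/28 = 2.2440
theta/2 = 1.1220
cos(theta/2) = 0.4339
F = 0.1883

0.1883


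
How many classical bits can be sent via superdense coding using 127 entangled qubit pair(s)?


Superdense coding allows 2 classical bits per shared entangled pair.
127 pair(s) -> 2 * 127 = 254 classical bits

254


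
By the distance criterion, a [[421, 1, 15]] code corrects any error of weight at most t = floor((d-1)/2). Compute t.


Code parameters: [[421, 1, 15]], distance d = 15.
Number of correctable errors = floor((d-1)/2)
= floor((15 - 1)/2)
= floor(14/2)
= 7

7


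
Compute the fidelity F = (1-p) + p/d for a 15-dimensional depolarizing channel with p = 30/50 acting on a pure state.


F = (1-p) + p/d
= (1 - 0.6000) + 0.6000/15
= 0.4000 + 0.0400
= 0.4400

0.4400


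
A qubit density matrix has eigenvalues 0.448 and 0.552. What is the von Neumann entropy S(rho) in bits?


S = -p*log2(p) - (1-p)*log2(1-p)
p = 0.4480, 1-p = 0.5520
= -0.4480 * log2(0.4480) - 0.5520 * log2(0.5520)
= -(-0.5190) - (-0.4732)
= 0.9922

0.9922


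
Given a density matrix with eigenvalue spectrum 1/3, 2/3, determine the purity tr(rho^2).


tr(rho^2) = sum of eigenvalues squared
= (1/3)^2 + (2/3)^2
= (1 + 4) / 9
= 5/9
= 0.5556

0.5556


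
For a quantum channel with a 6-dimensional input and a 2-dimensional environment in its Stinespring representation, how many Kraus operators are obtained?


Tracing out the environment in an orthonormal basis {|i>_E} gives Kraus operators K_i = <i|_E U |0>_E.
Number of Kraus operators = dim(H_env) = d_env
= 2

2


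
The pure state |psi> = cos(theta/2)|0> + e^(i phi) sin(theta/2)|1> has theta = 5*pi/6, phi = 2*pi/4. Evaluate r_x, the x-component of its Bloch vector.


theta = 2.6180, phi = 1.5708
r_x = sin(theta)*cos(phi) = 0.5000 * 0.0000
r_x = 0.0000

0.0000


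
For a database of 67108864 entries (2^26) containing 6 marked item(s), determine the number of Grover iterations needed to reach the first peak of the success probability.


After j Grover iterations the success probability is P(j) = sin^2((2j+1)*theta), where sin(theta) = sqrt(k/N).
N = 2^26 = 67108864, k = 6
sin(theta) = sqrt(k/N) = 0.0002990099784
theta = arcsin(sqrt(k/N)) = 0.0002990099828 rad
P(j) reaches its first maximum when (2j+1)*theta is as close as possible to pi/2, i.e. j = round(pi/(4*theta) - 1/2).
pi/(4*theta) - 1/2 = 2626.1620
(For comparison, the common estimate pi/4 * sqrt(N/k) = 2626.6621; the exact maximiser is used here.)
Optimal iterations = 2626

2626


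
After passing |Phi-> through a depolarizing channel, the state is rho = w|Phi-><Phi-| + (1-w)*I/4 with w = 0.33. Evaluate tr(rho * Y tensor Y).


|Phi-> = (|00> - |11>)/sqrt(2)
For the pure Bell state, <Y_A Y_B> = +1 (Bell-state Pauli correlator).
The maximally-mixed part I/4 has tr(I/4 * P tensor P) = 0 for any traceless Pauli P.
So <Y_A Y_B>_rho = w * (+1) + (1 - w) * 0
= 0.33 * (+1)
= 0.3300

0.3300


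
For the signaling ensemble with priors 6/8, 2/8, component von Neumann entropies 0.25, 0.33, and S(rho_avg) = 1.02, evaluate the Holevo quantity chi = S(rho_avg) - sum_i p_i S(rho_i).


chi = S(rho) - sum_i p_i * S(rho_i)
Weighted entropy = 6/8 * 0.25 + 2/8 * 0.33
= 0.2700
chi = 1.02 - 0.2700
= 0.7500

0.7500


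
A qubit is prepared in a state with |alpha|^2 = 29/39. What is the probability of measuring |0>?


|alpha|^2 = 29/39 = 0.7436
|beta|^2 = 1 - 29/39 = 10/39 = 0.2564
P(|0>) = |alpha|^2 = 0.7436

0.7436


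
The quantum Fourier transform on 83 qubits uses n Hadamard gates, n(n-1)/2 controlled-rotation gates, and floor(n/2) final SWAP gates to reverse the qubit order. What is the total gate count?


Hadamard gates: 83
Controlled rotations: n*(n-1)/2 = 83*82/2 = 3403
SWAP gates: floor(n/2) = floor(83/2) = 41
Total = 83 + 3403 + 41
= 3527

3527


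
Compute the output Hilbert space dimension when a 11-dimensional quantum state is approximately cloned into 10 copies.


Output space = H^(tensor 10) where dim(H) = 11
dim = 11^10
= 121 (after 2 factors)
= 1331 (after 3 factors)
= 14641 (after 4 factors)
= 161051 (after 5 factors)
= 1771561 (after 6 factors)
= 19487171 (after 7 factors)
= 214358881 (after 8 factors)
= 2357947691 (after 9 factors)
= 25937424601 (after 10 factors)
= 25937424601

25937424601


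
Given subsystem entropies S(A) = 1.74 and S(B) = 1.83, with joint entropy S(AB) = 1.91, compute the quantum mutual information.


I(A:B) = S(A) + S(B) - S(AB)
= 1.74 + 1.83 - 1.91
= 1.6600

1.6600


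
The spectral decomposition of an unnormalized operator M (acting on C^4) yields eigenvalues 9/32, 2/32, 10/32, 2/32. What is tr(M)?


tr(M) = sum of eigenvalues
= 9/32 + 2/32 + 10/32 + 2/32
= 23/32
= 0.7188

0.7188


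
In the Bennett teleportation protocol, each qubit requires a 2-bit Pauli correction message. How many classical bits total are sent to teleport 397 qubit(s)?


Quantum teleportation requires 2 classical bits per qubit teleported.
397 qubit(s) -> 2 * 397 = 794 classical bits

794


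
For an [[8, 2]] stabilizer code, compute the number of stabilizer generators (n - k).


For an [[n,k]] stabilizer code:
Number of stabilizer generators = n - k
= 8 - 2
= 6

6


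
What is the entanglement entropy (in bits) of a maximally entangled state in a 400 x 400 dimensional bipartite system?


For a maximally entangled state in d x d:
S = log2(d) = log2(400)
= 8.6439

8.6439


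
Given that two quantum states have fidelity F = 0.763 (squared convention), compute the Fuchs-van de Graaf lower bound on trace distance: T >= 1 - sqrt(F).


Fuchs-van de Graaf (squared-fidelity convention): 1 - sqrt(F) <= T <= sqrt(1 - F).
Lower bound: T >= 1 - sqrt(F)
sqrt(F) = sqrt(0.763) = 0.8735
T >= 1 - 0.8735
T >= 0.1265

0.1265


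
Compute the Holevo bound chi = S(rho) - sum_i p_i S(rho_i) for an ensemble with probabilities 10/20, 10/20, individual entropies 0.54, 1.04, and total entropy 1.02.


chi = S(rho) - sum_i p_i * S(rho_i)
Weighted entropy = 10/20 * 0.54 + 10/20 * 1.04
= 0.7900
chi = 1.02 - 0.7900
= 0.2300

0.2300


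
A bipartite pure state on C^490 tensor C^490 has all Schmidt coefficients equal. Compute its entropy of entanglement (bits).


For a maximally entangled state in d x d:
S = log2(d) = log2(490)
= 8.9366

8.9366


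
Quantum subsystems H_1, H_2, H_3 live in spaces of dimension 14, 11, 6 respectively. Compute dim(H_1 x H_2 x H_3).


dim(H_1 x H_2 x H_3) = 14 * 11 * 6
= 154 * 6
= 924

924


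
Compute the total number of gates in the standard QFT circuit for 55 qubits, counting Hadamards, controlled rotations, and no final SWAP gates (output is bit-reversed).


Hadamard gates: 55
Controlled rotations: n*(n-1)/2 = 55*54/2 = 1485
SWAP gates: 0 (omitted)
Total = 55 + 1485
= 1540

1540


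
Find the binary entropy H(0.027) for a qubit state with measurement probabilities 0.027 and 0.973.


S = -p*log2(p) - (1-p)*log2(1-p)
p = 0.0270, 1-p = 0.9730
= -0.0270 * log2(0.0270) - 0.9730 * log2(0.9730)
= -(-0.1407) - (-0.0384)
= 0.1791

0.1791


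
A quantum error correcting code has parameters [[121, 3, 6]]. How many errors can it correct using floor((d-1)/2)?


Code parameters: [[121, 3, 6]], distance d = 6.
Number of correctable errors = floor((d-1)/2)
= floor((6 - 1)/2)
= floor(5/2)
= 2

2


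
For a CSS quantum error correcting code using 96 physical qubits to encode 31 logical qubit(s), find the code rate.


Code rate R = k/n
= 31/96
= 0.3229

0.3229


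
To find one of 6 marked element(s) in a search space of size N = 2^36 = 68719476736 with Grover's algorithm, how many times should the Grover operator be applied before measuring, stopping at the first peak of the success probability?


After j Grover iterations the success probability is P(j) = sin^2((2j+1)*theta), where sin(theta) = sqrt(k/N).
N = 2^36 = 68719476736, k = 6
sin(theta) = sqrt(k/N) = 9.344061824e-06
theta = arcsin(sqrt(k/N)) = 9.344061824e-06 rad
P(j) reaches its first maximum when (2j+1)*theta is as close as possible to pi/2, i.e. j = round(pi/(4*theta) - 1/2).
pi/(4*theta) - 1/2 = 84052.6857
(For comparison, the common estimate pi/4 * sqrt(N/k) = 84053.1857; the exact maximiser is used here.)
Optimal iterations = 84053

84053


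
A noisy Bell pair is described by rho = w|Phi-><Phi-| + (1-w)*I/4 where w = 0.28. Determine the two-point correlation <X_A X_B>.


|Phi-> = (|00> - |11>)/sqrt(2)
For the pure Bell state, <X_A X_B> = -1 (Bell-state Pauli correlator).
The maximally-mixed part I/4 has tr(I/4 * P tensor P) = 0 for any traceless Pauli P.
So <X_A X_B>_rho = w * (-1) + (1 - w) * 0
= 0.28 * (-1)
= -0.2800

-0.2800


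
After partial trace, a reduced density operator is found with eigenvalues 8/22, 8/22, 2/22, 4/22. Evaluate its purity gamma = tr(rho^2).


tr(rho^2) = sum of eigenvalues squared
= (8/22)^2 + (8/22)^2 + (2/22)^2 + (4/22)^2
= (64 + 64 + 4 + 16) / 484
= 148/484
= 0.3058

0.3058


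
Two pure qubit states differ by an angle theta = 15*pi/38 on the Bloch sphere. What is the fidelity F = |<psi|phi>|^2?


For states separated by angle theta on Bloch sphere:
F = cos^2(theta/2)
theta = 15*pi/38 = 1.2401
theta/2 = 0.6201
cos(theta/2) = 0.8138
F = 0.6623

0.6623


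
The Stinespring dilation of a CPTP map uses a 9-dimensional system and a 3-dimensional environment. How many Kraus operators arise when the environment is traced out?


Tracing out the environment in an orthonormal basis {|i>_E} gives Kraus operators K_i = <i|_E U |0>_E.
Number of Kraus operators = dim(H_env) = d_env
= 3

3


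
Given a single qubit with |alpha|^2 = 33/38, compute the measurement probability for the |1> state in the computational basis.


|alpha|^2 = 33/38 = 0.8684
|beta|^2 = 1 - 33/38 = 5/38 = 0.1316
P(|1>) = |beta|^2 = 0.1316

0.1316


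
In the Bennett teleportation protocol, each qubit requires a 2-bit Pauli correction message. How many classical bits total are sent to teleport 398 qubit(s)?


Quantum teleportation requires 2 classical bits per qubit teleported.
398 qubit(s) -> 2 * 398 = 796 classical bits

796


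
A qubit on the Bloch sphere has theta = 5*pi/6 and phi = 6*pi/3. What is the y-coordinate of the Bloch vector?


theta = 2.6180, phi = 6.2832
r_y = sin(theta)*sin(phi) = 0.5000 * 0.0000
r_y = 0.0000

0.0000


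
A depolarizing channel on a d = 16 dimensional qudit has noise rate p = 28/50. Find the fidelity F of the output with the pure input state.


F = (1-p) + p/d
= (1 - 0.5600) + 0.5600/16
= 0.4400 + 0.0350
= 0.4750

0.4750


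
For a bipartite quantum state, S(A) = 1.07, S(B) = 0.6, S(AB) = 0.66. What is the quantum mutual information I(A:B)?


I(A:B) = S(A) + S(B) - S(AB)
= 1.07 + 0.6 - 0.66
= 1.0100

1.0100


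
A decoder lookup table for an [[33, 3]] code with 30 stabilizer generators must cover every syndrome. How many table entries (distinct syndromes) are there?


Each stabilizer generator gives a binary (+1 or -1) measurement outcome.
With 30 independent generators:
Total syndromes = 2^30
= 1073741824

1073741824


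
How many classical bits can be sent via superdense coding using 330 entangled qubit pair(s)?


Superdense coding allows 2 classical bits per shared entangled pair.
330 pair(s) -> 2 * 330 = 660 classical bits

660


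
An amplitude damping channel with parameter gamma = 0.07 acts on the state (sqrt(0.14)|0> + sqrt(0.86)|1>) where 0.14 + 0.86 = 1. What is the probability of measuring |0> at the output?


For amplitude damping with parameter gamma on state sqrt(a)|0> + sqrt(b)|1>:
alpha^2 = 0.14, beta^2 = 0.86
P(|0>) = alpha^2 + gamma * beta^2
= 0.14 + 0.07 * 0.86
= 0.14 + 0.0602
= 0.2002

0.2002


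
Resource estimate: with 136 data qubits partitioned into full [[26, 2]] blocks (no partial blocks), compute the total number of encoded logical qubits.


Each code block uses 26 physical qubits for 2 logical qubit(s).
Number of complete blocks = floor(136 / 26) = 5
Logical qubits = 5 * 2
= 10

10


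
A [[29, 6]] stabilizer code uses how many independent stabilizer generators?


For an [[n,k]] stabilizer code:
Number of stabilizer generators = n - k
= 29 - 6
= 23

23


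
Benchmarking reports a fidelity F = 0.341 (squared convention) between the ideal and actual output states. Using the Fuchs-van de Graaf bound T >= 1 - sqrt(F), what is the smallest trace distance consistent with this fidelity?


Fuchs-van de Graaf (squared-fidelity convention): 1 - sqrt(F) <= T <= sqrt(1 - F).
Lower bound: T >= 1 - sqrt(F)
sqrt(F) = sqrt(0.341) = 0.5840
T >= 1 - 0.5840
T >= 0.4160

0.4160


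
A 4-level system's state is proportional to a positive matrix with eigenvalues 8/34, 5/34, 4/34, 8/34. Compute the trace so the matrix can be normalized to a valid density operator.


tr(M) = sum of eigenvalues
= 8/34 + 5/34 + 4/34 + 8/34
= 25/34
= 0.7353

0.7353


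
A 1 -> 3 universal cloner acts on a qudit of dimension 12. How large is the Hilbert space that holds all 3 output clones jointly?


Output space = H^(tensor 3) where dim(H) = 12
dim = 12^3
= 144 (after 2 factors)
= 1728 (after 3 factors)
= 1728

1728


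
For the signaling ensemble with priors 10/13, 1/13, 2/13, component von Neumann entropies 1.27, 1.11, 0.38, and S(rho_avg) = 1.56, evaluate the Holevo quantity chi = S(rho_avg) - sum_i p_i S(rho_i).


chi = S(rho) - sum_i p_i * S(rho_i)
Weighted entropy = 10/13 * 1.27 + 1/13 * 1.11 + 2/13 * 0.38
= 1.1208
chi = 1.56 - 1.1208
= 0.4392

0.4392


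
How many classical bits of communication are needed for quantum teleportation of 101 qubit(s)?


Quantum teleportation requires 2 classical bits per qubit teleported.
101 qubit(s) -> 2 * 101 = 202 classical bits

202


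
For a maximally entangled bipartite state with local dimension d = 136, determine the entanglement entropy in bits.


For a maximally entangled state in d x d:
S = log2(d) = log2(136)
= 7.0875

7.0875


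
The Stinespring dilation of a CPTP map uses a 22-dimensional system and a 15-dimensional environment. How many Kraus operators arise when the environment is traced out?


Tracing out the environment in an orthonormal basis {|i>_E} gives Kraus operators K_i = <i|_E U |0>_E.
Number of Kraus operators = dim(H_env) = d_env
= 15

15


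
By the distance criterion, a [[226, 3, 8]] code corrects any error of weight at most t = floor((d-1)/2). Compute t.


Code parameters: [[226, 3, 8]], distance d = 8.
Number of correctable errors = floor((d-1)/2)
= floor((8 - 1)/2)
= floor(7/2)
= 3

3


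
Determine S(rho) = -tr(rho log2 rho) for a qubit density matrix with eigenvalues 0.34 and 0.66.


S = -p*log2(p) - (1-p)*log2(1-p)
p = 0.3400, 1-p = 0.6600
= -0.3400 * log2(0.3400) - 0.6600 * log2(0.6600)
= -(-0.5292) - (-0.3956)
= 0.9248

0.9248


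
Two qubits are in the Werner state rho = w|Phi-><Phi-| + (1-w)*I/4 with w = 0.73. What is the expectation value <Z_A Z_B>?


|Phi-> = (|00> - |11>)/sqrt(2)
For the pure Bell state, <Z_A Z_B> = +1 (Bell-state Pauli correlator).
The maximally-mixed part I/4 has tr(I/4 * P tensor P) = 0 for any traceless Pauli P.
So <Z_A Z_B>_rho = w * (+1) + (1 - w) * 0
= 0.73 * (+1)
= 0.7300

0.7300


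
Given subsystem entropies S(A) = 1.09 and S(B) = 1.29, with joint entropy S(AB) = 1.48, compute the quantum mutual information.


I(A:B) = S(A) + S(B) - S(AB)
= 1.09 + 1.29 - 1.48
= 0.9000

0.9000


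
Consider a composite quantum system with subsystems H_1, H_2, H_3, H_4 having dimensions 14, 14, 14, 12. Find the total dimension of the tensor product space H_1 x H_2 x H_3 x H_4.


dim(H_1 x H_2 x H_3 x H_4) = 14 * 14 * 14 * 12
= 196 * 14 * 12
= 2744 * 12
= 32928

32928


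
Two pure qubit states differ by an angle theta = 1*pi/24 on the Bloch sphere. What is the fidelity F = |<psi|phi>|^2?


For states separated by angle theta on Bloch sphere:
F = cos^2(theta/2)
theta = 1*pi/24 = 0.1309
theta/2 = 0.0654
cos(theta/2) = 0.9979
F = 0.9957

0.9957


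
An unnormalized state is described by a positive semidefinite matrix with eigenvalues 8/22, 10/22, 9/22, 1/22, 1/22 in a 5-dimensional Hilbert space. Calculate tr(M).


tr(M) = sum of eigenvalues
= 8/22 + 10/22 + 9/22 + 1/22 + 1/22
= 29/22
= 1.3182

1.3182


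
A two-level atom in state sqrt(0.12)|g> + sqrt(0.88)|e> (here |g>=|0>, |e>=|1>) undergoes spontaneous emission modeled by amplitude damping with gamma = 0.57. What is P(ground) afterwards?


For amplitude damping with parameter gamma on state sqrt(a)|0> + sqrt(b)|1>:
alpha^2 = 0.12, beta^2 = 0.88
P(|0>) = alpha^2 + gamma * beta^2
= 0.12 + 0.57 * 0.88
= 0.12 + 0.5016
= 0.6216

0.6216


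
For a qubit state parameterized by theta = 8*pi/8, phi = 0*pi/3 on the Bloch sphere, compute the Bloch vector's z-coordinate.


theta = 3.1416, phi = 0.0000
r_z = cos(theta) = -1.0000

-1.0000


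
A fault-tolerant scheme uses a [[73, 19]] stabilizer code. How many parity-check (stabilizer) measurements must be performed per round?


For an [[n,k]] stabilizer code:
Number of stabilizer generators = n - k
= 73 - 19
= 54

54


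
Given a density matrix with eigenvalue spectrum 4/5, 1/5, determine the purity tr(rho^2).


tr(rho^2) = sum of eigenvalues squared
= (4/5)^2 + (1/5)^2
= (16 + 1) / 25
= 17/25
= 0.6800

0.6800


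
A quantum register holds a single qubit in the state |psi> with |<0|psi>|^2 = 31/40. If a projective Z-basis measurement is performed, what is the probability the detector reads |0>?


|alpha|^2 = 31/40 = 0.7750
|beta|^2 = 1 - 31/40 = 9/40 = 0.2250
P(|0>) = |alpha|^2 = 0.7750

0.7750


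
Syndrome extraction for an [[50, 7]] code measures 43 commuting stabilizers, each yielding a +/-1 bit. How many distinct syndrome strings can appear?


Each stabilizer generator gives a binary (+1 or -1) measurement outcome.
With 43 independent generators:
Total syndromes = 2^43
= 8796093022208

8796093022208


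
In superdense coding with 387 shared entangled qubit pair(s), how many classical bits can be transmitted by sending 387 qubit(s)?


Superdense coding allows 2 classical bits per shared entangled pair.
387 pair(s) -> 2 * 387 = 774 classical bits

774


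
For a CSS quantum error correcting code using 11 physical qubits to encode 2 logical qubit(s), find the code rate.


Code rate R = k/n
= 2/11
= 0.1818

0.1818


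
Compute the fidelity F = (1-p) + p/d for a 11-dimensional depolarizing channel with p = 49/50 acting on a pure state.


F = (1-p) + p/d
= (1 - 0.9800) + 0.9800/11
= 0.0200 + 0.0891
= 0.1091

0.1091


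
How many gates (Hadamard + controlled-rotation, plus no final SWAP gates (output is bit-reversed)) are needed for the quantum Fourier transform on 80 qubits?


Hadamard gates: 80
Controlled rotations: n*(n-1)/2 = 80*79/2 = 3160
SWAP gates: 0 (omitted)
Total = 80 + 3160
= 3240

3240


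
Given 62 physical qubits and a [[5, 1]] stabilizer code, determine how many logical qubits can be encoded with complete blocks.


Each code block uses 5 physical qubits for 1 logical qubit(s).
Number of complete blocks = floor(62 / 5) = 12
Logical qubits = 12 * 1
= 12

12


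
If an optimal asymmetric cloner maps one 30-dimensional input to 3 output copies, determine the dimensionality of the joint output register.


Output space = H^(tensor 3) where dim(H) = 30
dim = 30^3
= 900 (after 2 factors)
= 27000 (after 3 factors)
= 27000

27000


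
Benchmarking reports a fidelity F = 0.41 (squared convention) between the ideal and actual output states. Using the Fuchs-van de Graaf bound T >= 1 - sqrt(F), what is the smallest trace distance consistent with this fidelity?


Fuchs-van de Graaf (squared-fidelity convention): 1 - sqrt(F) <= T <= sqrt(1 - F).
Lower bound: T >= 1 - sqrt(F)
sqrt(F) = sqrt(0.41) = 0.6403
T >= 1 - 0.6403
T >= 0.3597

0.3597


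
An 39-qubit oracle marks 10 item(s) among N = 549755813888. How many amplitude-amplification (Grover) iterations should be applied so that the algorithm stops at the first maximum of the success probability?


After j Grover iterations the success probability is P(j) = sin^2((2j+1)*theta), where sin(theta) = sqrt(k/N).
N = 2^39 = 549755813888, k = 10
sin(theta) = sqrt(k/N) = 4.2649612e-06
theta = arcsin(sqrt(k/N)) = 4.2649612e-06 rad
P(j) reaches its first maximum when (2j+1)*theta is as close as possible to pi/2, i.e. j = round(pi/(4*theta) - 1/2).
pi/(4*theta) - 1/2 = 184150.8033
(For comparison, the common estimate pi/4 * sqrt(N/k) = 184151.3033; the exact maximiser is used here.)
Optimal iterations = 184151

184151
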